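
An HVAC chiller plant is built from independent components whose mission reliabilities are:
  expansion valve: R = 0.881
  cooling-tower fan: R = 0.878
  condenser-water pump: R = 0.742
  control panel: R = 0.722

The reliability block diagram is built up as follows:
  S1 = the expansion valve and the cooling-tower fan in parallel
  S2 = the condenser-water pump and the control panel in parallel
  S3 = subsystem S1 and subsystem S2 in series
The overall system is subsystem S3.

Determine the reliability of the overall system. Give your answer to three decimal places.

0.915

Parallel (expansion valve and cooling-tower fan): 1 − (1 − 0.88100)(1 − 0.87800) = 0.98548
Parallel (condenser-water pump and control panel): 1 − (1 − 0.74200)(1 − 0.72200) = 0.92828
Series ([0.98548] and [0.92828]): 0.98548 × 0.92828 = 0.915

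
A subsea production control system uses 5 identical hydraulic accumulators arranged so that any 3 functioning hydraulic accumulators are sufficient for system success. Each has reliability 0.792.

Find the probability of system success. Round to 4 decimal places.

0.9358

R = Σ_{i=3}^{5} C(5,i) p^i (1−p)^{5−i} with p = 0.792
C(5,3)·0.792^3·0.208^2 = 0.214933
C(5,4)·0.792^4·0.208^1 = 0.409199
C(5,5)·0.792^5·0.208^0 = 0.311620
Sum = 0.9358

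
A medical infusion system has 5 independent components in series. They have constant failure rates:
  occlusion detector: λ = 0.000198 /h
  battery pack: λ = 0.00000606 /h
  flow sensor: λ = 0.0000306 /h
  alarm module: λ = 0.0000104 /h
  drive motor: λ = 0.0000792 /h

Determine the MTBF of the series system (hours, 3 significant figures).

Series of exponential components: λ_sys = Σ λ_i
λ_sys = 0.000198 + 0.00000606 + 0.0000306 + 0.0000104 + 0.0000792 = 3.2426e-04 /h
MTBF = 1 / λ_sys = 3080 h

3080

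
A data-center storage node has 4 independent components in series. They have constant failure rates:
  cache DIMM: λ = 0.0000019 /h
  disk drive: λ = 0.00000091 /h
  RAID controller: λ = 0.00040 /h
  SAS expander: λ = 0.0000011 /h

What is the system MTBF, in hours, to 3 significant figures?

Series of exponential components: λ_sys = Σ λ_i
λ_sys = 0.0000019 + 0.00000091 + 0.00040 + 0.0000011 = 4.0391e-04 /h
MTBF = 1 / λ_sys = 2480 h

2480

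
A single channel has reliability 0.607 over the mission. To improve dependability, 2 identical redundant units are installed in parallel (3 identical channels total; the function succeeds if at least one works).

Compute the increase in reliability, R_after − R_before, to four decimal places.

R_before = 0.607
R_after = 1 − (1 − 0.607)^3 = 0.9393
ΔR = 0.9393 − 0.607 = 0.3323

0.3323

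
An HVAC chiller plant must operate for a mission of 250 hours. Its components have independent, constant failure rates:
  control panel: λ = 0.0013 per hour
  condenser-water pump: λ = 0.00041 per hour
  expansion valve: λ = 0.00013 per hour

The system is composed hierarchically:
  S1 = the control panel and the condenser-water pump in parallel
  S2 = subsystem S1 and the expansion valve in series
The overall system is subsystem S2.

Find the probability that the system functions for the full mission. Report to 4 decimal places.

0.9419

R(control panel) = exp(−0.0013 × 250) = 0.722527
R(condenser-water pump) = exp(−0.00041 × 250) = 0.902578
R(expansion valve) = exp(−0.00013 × 250) = 0.968022
Parallel (control panel and condenser-water pump): 1 − (1 − 0.722527)(1 − 0.902578) = 0.972968
Series ([0.972968] and expansion valve): 0.972968 × 0.968022 = 0.9419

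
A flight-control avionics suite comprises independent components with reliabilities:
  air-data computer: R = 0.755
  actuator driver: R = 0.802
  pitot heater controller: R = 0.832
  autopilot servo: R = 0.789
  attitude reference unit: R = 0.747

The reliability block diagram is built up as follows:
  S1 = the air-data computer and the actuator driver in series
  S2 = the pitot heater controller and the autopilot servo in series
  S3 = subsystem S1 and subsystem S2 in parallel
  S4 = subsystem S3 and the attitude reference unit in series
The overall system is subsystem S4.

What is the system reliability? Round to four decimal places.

Series (air-data computer and actuator driver): 0.755000 × 0.802000 = 0.605510
Series (pitot heater controller and autopilot servo): 0.832000 × 0.789000 = 0.656448
Parallel ([0.605510] and [0.656448]): 1 − (1 − 0.605510)(1 − 0.656448) = 0.864472
Series ([0.864472] and attitude reference unit): 0.864472 × 0.747000 = 0.6458

0.6458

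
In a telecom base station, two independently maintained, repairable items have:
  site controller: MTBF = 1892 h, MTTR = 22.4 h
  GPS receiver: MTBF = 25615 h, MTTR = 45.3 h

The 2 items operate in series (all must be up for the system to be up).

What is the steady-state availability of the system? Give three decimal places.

A(site controller) = MTBF/(MTBF+MTTR) = 1892/(1892+22.4) = 0.988299
A(GPS receiver) = MTBF/(MTBF+MTTR) = 25615/(25615+45.3) = 0.998235
Series availability: 0.988299 × 0.998235 = 0.987

0.987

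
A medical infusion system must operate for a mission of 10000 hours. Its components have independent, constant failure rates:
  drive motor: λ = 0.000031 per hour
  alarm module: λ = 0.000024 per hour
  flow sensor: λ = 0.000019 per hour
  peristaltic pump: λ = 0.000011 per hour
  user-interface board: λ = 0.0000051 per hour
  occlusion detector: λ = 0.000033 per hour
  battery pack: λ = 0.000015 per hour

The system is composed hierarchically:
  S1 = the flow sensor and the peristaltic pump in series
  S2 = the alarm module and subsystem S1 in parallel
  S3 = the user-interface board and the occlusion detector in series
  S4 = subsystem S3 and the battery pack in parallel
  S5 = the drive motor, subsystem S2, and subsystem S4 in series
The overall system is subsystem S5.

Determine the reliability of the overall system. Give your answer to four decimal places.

R(drive motor) = exp(−0.000031 × 10000) = 0.733447
R(alarm module) = exp(−0.000024 × 10000) = 0.786628
R(flow sensor) = exp(−0.000019 × 10000) = 0.826959
R(peristaltic pump) = exp(−0.000011 × 10000) = 0.895834
R(user-interface board) = exp(−0.0000051 × 10000) = 0.950279
R(occlusion detector) = exp(−0.000033 × 10000) = 0.718924
R(battery pack) = exp(−0.000015 × 10000) = 0.860708
Series (flow sensor and peristaltic pump): 0.826959 × 0.895834 = 0.740818
Parallel (alarm module and [0.740818]): 1 − (1 − 0.786628)(1 − 0.740818) = 0.944698
Series (user-interface board and occlusion detector): 0.950279 × 0.718924 = 0.683178
Parallel ([0.683178] and battery pack): 1 − (1 − 0.683178)(1 − 0.860708) = 0.955869
Series (drive motor, [0.944698], and [0.955869]): 0.733447 × 0.944698 × 0.955869 = 0.6623

0.6623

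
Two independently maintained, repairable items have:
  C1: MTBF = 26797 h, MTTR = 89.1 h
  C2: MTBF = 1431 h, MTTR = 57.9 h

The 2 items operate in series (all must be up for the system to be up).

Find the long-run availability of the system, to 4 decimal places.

0.9579

A(C1) = MTBF/(MTBF+MTTR) = 26797/(26797+89.1) = 0.996686
A(C2) = MTBF/(MTBF+MTTR) = 1431/(1431+57.9) = 0.961112
Series availability: 0.996686 × 0.961112 = 0.9579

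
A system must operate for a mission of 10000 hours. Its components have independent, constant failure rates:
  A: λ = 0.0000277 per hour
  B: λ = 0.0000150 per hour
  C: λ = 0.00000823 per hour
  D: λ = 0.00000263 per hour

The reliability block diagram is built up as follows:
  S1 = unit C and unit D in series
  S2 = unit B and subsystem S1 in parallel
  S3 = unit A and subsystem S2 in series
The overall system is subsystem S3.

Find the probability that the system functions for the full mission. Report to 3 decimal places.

R(A) = exp(−0.0000277 × 10000) = 0.75805
R(B) = exp(−0.0000150 × 10000) = 0.86071
R(C) = exp(−0.00000823 × 10000) = 0.92100
R(D) = exp(−0.00000263 × 10000) = 0.97404
Series (C and D): 0.92100 × 0.97404 = 0.89709
Parallel (B and [0.89709]): 1 − (1 − 0.86071)(1 − 0.89709) = 0.98567
Series (A and [0.98567]): 0.75805 × 0.98567 = 0.747

0.747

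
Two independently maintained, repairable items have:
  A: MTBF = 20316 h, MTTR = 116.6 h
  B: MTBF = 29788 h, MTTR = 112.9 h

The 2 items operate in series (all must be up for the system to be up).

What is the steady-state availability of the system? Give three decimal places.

A(A) = MTBF/(MTBF+MTTR) = 20316/(20316+116.6) = 0.994293
A(B) = MTBF/(MTBF+MTTR) = 29788/(29788+112.9) = 0.996224
Series availability: 0.994293 × 0.996224 = 0.991

0.991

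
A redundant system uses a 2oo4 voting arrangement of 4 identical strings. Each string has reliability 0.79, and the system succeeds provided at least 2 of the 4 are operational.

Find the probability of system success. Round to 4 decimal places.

0.9688

R = Σ_{i=2}^{4} C(4,i) p^i (1−p)^{4−i} with p = 0.79
C(4,2)·0.79^2·0.21^2 = 0.165137
C(4,3)·0.79^3·0.21^1 = 0.414153
C(4,4)·0.79^4·0.21^0 = 0.389501
Sum = 0.9688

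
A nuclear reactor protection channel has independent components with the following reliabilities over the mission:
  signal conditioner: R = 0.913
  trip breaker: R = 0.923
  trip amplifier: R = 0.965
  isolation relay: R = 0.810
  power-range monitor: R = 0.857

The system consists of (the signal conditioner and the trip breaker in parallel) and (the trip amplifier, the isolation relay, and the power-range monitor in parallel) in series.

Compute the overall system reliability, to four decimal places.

0.9924

Parallel (signal conditioner and trip breaker): 1 − (1 − 0.913000)(1 − 0.923000) = 0.993301
Parallel (trip amplifier, isolation relay, and power-range monitor): 1 − (1 − 0.965000)(1 − 0.810000)(1 − 0.857000) = 0.999049
Series ([0.993301] and [0.999049]): 0.993301 × 0.999049 = 0.9924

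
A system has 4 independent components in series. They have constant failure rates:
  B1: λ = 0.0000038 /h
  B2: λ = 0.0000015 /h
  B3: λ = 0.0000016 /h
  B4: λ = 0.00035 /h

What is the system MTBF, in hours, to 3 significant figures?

Series of exponential components: λ_sys = Σ λ_i
λ_sys = 0.0000038 + 0.0000015 + 0.0000016 + 0.00035 = 3.5690e-04 /h
MTBF = 1 / λ_sys = 2800 h

2800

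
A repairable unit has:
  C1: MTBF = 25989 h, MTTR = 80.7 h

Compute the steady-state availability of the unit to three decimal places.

A(C1) = MTBF/(MTBF+MTTR) = 25989/(25989+80.7) = 0.997

0.997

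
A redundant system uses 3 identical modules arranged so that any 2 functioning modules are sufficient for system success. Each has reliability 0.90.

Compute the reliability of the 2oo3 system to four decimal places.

R = Σ_{i=2}^{3} C(3,i) p^i (1−p)^{3−i} with p = 0.90
C(3,2)·0.90^2·0.10^1 = 0.243000
C(3,3)·0.90^3·0.10^0 = 0.729000
Sum = 0.9720

0.9720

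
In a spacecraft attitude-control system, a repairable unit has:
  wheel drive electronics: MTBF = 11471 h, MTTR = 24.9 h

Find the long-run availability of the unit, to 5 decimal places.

0.99783

A(wheel drive electronics) = MTBF/(MTBF+MTTR) = 11471/(11471+24.9) = 0.99783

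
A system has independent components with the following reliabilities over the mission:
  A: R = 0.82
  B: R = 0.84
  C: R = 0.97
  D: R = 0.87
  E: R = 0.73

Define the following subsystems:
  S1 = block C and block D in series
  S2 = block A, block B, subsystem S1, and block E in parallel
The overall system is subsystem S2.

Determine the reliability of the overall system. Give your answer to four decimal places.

0.9988

Series (C and D): 0.970000 × 0.870000 = 0.843900
Parallel (A, B, [0.843900], and E): 1 − (1 − 0.820000)(1 − 0.840000)(1 − 0.843900)(1 − 0.730000) = 0.9988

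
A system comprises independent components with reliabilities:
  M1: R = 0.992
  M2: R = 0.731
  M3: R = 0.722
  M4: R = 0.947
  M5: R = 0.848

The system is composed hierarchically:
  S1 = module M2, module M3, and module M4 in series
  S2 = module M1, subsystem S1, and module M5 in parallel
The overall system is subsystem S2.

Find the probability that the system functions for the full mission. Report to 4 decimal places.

Series (M2, M3, and M4): 0.731000 × 0.722000 × 0.947000 = 0.499810
Parallel (M1, [0.499810], and M5): 1 − (1 − 0.992000)(1 − 0.499810)(1 − 0.848000) = 0.9994

0.9994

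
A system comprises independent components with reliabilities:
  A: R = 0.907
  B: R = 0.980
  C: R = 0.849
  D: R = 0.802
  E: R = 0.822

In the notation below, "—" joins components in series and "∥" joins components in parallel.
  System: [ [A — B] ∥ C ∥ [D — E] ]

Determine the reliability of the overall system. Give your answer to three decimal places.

Series (A and B): 0.90700 × 0.98000 = 0.88886
Series (D and E): 0.80200 × 0.82200 = 0.65924
Parallel ([0.88886], C, and [0.65924]): 1 − (1 − 0.88886)(1 − 0.84900)(1 − 0.65924) = 0.994

0.994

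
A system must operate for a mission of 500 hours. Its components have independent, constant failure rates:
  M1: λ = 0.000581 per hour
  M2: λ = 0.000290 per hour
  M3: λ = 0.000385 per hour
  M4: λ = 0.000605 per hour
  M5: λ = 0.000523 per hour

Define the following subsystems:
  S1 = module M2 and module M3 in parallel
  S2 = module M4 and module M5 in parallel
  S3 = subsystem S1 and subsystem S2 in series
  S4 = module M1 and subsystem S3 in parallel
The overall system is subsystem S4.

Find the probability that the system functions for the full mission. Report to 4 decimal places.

R(M1) = exp(−0.000581 × 500) = 0.747890
R(M2) = exp(−0.000290 × 500) = 0.865022
R(M3) = exp(−0.000385 × 500) = 0.824894
R(M4) = exp(−0.000605 × 500) = 0.738968
R(M5) = exp(−0.000523 × 500) = 0.769896
Parallel (M2 and M3): 1 − (1 − 0.865022)(1 − 0.824894) = 0.976365
Parallel (M4 and M5): 1 − (1 − 0.738968)(1 − 0.769896) = 0.939935
Series ([0.976365] and [0.939935]): 0.976365 × 0.939935 = 0.917720
Parallel (M1 and [0.917720]): 1 − (1 − 0.747890)(1 − 0.917720) = 0.9793

0.9793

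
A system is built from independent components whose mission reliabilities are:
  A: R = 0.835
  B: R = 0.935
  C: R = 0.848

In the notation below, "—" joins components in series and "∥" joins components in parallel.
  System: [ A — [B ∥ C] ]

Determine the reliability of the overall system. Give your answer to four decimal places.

0.8268

Parallel (B and C): 1 − (1 − 0.935000)(1 − 0.848000) = 0.990120
Series (A and [0.990120]): 0.835000 × 0.990120 = 0.8268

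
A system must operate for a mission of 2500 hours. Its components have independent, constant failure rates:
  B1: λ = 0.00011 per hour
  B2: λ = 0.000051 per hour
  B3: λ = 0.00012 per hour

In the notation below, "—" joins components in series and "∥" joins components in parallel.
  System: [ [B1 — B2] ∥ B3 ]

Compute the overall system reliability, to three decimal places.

R(B1) = exp(−0.00011 × 2500) = 0.75957
R(B2) = exp(−0.000051 × 2500) = 0.88029
R(B3) = exp(−0.00012 × 2500) = 0.74082
Series (B1 and B2): 0.75957 × 0.88029 = 0.66864
Parallel ([0.66864] and B3): 1 − (1 − 0.66864)(1 − 0.74082) = 0.914

0.914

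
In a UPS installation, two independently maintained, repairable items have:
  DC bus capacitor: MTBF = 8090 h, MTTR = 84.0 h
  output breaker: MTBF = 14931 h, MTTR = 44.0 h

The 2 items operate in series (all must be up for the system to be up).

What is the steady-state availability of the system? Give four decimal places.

A(DC bus capacitor) = MTBF/(MTBF+MTTR) = 8090/(8090+84.0) = 0.989724
A(output breaker) = MTBF/(MTBF+MTTR) = 14931/(14931+44.0) = 0.997062
Series availability: 0.989724 × 0.997062 = 0.9868

0.9868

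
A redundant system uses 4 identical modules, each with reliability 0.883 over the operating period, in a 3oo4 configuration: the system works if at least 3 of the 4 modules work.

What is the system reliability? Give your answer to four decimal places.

0.9301

R = Σ_{i=3}^{4} C(4,i) p^i (1−p)^{4−i} with p = 0.883
C(4,3)·0.883^3·0.117^1 = 0.322202
C(4,4)·0.883^4·0.117^0 = 0.607915
Sum = 0.9301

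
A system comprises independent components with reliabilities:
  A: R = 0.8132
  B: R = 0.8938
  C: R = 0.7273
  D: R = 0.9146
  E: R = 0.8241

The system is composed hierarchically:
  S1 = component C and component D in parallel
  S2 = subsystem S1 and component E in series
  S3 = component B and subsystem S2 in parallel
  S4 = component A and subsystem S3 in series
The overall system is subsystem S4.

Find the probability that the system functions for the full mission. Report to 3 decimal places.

0.796

Parallel (C and D): 1 − (1 − 0.72730)(1 − 0.91460) = 0.97671
Series ([0.97671] and E): 0.97671 × 0.82410 = 0.80491
Parallel (B and [0.80491]): 1 − (1 − 0.89380)(1 − 0.80491) = 0.97928
Series (A and [0.97928]): 0.81320 × 0.97928 = 0.796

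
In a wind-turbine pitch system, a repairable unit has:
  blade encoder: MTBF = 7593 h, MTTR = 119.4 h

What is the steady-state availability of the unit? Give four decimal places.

A(blade encoder) = MTBF/(MTBF+MTTR) = 7593/(7593+119.4) = 0.9845

0.9845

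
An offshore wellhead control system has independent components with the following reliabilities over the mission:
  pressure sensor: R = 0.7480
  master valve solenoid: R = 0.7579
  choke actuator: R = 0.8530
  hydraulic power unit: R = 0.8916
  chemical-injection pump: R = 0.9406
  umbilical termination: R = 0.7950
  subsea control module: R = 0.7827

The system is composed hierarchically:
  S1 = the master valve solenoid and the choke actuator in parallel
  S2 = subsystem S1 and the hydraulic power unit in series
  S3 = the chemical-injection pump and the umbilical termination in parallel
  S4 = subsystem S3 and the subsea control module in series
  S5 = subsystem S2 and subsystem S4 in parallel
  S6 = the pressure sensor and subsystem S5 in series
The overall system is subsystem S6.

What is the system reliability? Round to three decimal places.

0.724

Parallel (master valve solenoid and choke actuator): 1 − (1 − 0.75790)(1 − 0.85300) = 0.96441
Series ([0.96441] and hydraulic power unit): 0.96441 × 0.89160 = 0.85987
Parallel (chemical-injection pump and umbilical termination): 1 − (1 − 0.94060)(1 − 0.79500) = 0.98782
Series ([0.98782] and subsea control module): 0.98782 × 0.78270 = 0.77317
Parallel ([0.85987] and [0.77317]): 1 − (1 − 0.85987)(1 − 0.77317) = 0.96821
Series (pressure sensor and [0.96821]): 0.74800 × 0.96821 = 0.724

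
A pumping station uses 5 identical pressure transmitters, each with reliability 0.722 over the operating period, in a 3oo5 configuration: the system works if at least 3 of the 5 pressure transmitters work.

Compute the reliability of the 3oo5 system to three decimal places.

0.865

R = Σ_{i=3}^{5} C(5,i) p^i (1−p)^{5−i} with p = 0.722
C(5,3)·0.722^3·0.278^2 = 0.29087
C(5,4)·0.722^4·0.278^1 = 0.37771
C(5,5)·0.722^5·0.278^0 = 0.19619
Sum = 0.865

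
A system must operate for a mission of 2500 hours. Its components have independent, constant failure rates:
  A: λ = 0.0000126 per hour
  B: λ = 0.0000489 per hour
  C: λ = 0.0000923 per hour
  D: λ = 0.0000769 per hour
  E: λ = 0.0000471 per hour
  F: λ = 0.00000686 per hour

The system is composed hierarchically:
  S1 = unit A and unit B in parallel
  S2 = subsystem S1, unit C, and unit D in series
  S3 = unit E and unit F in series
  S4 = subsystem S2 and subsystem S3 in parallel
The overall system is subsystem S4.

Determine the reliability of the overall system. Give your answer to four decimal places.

0.9562

R(A) = exp(−0.0000126 × 2500) = 0.968991
R(B) = exp(−0.0000489 × 2500) = 0.884927
R(C) = exp(−0.0000923 × 2500) = 0.793938
R(D) = exp(−0.0000769 × 2500) = 0.825101
R(E) = exp(−0.0000471 × 2500) = 0.888918
R(F) = exp(−0.00000686 × 2500) = 0.982996
Parallel (A and B): 1 − (1 − 0.968991)(1 − 0.884927) = 0.996432
Series ([0.996432], C, and D): 0.996432 × 0.793938 × 0.825101 = 0.652742
Series (E and F): 0.888918 × 0.982996 = 0.873803
Parallel ([0.652742] and [0.873803]): 1 − (1 − 0.652742)(1 − 0.873803) = 0.9562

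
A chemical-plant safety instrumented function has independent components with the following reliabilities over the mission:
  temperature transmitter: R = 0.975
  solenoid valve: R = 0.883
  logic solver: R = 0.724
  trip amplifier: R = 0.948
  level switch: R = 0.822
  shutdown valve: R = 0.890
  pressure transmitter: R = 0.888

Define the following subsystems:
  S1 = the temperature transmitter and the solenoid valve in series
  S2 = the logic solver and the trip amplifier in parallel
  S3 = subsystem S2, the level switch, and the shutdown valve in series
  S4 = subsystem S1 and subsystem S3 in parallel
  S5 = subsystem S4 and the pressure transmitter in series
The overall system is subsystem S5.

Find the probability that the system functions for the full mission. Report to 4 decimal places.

Series (temperature transmitter and solenoid valve): 0.975000 × 0.883000 = 0.860925
Parallel (logic solver and trip amplifier): 1 − (1 − 0.724000)(1 − 0.948000) = 0.985648
Series ([0.985648], level switch, and shutdown valve): 0.985648 × 0.822000 × 0.890000 = 0.721080
Parallel ([0.860925] and [0.721080]): 1 − (1 − 0.860925)(1 − 0.721080) = 0.961209
Series ([0.961209] and pressure transmitter): 0.961209 × 0.888000 = 0.8536

0.8536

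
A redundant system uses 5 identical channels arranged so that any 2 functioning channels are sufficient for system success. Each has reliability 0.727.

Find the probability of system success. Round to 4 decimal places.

0.9783

R = Σ_{i=2}^{5} C(5,i) p^i (1−p)^{5−i} with p = 0.727
C(5,2)·0.727^2·0.273^3 = 0.107537
C(5,3)·0.727^3·0.273^2 = 0.286371
C(5,4)·0.727^4·0.273^1 = 0.381303
C(5,5)·0.727^5·0.273^0 = 0.203082
Sum = 0.9783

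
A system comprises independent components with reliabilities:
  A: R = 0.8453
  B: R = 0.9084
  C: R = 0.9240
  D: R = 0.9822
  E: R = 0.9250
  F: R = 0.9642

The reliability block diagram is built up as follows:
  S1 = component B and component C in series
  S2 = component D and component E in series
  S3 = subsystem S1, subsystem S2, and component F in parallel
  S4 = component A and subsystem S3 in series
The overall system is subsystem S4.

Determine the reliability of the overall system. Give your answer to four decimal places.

0.8449

Series (B and C): 0.908400 × 0.924000 = 0.839362
Series (D and E): 0.982200 × 0.925000 = 0.908535
Parallel ([0.839362], [0.908535], and F): 1 − (1 − 0.839362)(1 − 0.908535)(1 − 0.964200) = 0.999474
Series (A and [0.999474]): 0.845300 × 0.999474 = 0.8449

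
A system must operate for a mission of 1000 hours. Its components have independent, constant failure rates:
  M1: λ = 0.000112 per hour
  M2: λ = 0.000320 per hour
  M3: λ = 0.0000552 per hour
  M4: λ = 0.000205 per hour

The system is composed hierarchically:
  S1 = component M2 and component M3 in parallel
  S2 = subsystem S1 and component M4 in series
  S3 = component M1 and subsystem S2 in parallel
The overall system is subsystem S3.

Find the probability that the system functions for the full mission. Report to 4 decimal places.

R(M1) = exp(−0.000112 × 1000) = 0.894044
R(M2) = exp(−0.000320 × 1000) = 0.726149
R(M3) = exp(−0.0000552 × 1000) = 0.946296
R(M4) = exp(−0.000205 × 1000) = 0.814647
Parallel (M2 and M3): 1 − (1 − 0.726149)(1 − 0.946296) = 0.985293
Series ([0.985293] and M4): 0.985293 × 0.814647 = 0.802666
Parallel (M1 and [0.802666]): 1 − (1 − 0.894044)(1 − 0.802666) = 0.9791

0.9791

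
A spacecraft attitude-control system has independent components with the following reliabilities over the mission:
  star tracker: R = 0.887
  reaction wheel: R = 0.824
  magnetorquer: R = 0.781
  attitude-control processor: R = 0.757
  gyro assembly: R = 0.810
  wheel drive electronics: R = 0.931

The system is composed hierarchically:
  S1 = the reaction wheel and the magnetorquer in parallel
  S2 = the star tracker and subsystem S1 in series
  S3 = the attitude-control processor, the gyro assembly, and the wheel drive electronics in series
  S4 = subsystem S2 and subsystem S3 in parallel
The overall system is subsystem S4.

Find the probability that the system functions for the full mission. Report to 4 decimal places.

Parallel (reaction wheel and magnetorquer): 1 − (1 − 0.824000)(1 − 0.781000) = 0.961456
Series (star tracker and [0.961456]): 0.887000 × 0.961456 = 0.852811
Series (attitude-control processor, gyro assembly, and wheel drive electronics): 0.757000 × 0.810000 × 0.931000 = 0.570861
Parallel ([0.852811] and [0.570861]): 1 − (1 − 0.852811)(1 − 0.570861) = 0.9368

0.9368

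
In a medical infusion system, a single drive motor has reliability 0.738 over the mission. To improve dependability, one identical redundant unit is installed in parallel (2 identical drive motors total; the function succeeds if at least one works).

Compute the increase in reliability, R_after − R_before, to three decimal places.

R_before = 0.738
R_after = 1 − (1 − 0.738)^2 = 0.931
ΔR = 0.931 − 0.738 = 0.193

0.193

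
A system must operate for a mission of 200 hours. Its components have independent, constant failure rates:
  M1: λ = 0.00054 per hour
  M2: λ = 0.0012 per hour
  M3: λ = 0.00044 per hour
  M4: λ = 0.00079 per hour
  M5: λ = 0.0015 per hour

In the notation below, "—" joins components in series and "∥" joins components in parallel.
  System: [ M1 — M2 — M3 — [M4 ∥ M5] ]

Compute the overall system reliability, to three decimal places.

0.622

R(M1) = exp(−0.00054 × 200) = 0.89763
R(M2) = exp(−0.0012 × 200) = 0.78663
R(M3) = exp(−0.00044 × 200) = 0.91576
R(M4) = exp(−0.00079 × 200) = 0.85385
R(M5) = exp(−0.0015 × 200) = 0.74082
Parallel (M4 and M5): 1 − (1 − 0.85385)(1 − 0.74082) = 0.96212
Series (M1, M2, M3, and [0.96212]): 0.89763 × 0.78663 × 0.91576 × 0.96212 = 0.622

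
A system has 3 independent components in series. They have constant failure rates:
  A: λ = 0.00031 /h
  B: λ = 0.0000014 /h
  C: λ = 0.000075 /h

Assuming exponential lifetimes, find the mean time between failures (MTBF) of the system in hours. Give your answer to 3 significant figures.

2590

Series of exponential components: λ_sys = Σ λ_i
λ_sys = 0.00031 + 0.0000014 + 0.000075 = 3.8640e-04 /h
MTBF = 1 / λ_sys = 2590 h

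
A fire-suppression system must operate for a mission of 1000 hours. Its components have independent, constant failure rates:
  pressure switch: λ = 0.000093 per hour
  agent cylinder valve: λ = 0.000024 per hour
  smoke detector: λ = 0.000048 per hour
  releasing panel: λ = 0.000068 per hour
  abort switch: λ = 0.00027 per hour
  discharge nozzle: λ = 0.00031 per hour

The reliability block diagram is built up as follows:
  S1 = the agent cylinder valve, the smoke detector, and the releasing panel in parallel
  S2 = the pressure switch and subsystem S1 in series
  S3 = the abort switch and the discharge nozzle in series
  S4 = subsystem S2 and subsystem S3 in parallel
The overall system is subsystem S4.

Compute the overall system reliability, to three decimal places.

R(pressure switch) = exp(−0.000093 × 1000) = 0.91119
R(agent cylinder valve) = exp(−0.000024 × 1000) = 0.97629
R(smoke detector) = exp(−0.000048 × 1000) = 0.95313
R(releasing panel) = exp(−0.000068 × 1000) = 0.93426
R(abort switch) = exp(−0.00027 × 1000) = 0.76338
R(discharge nozzle) = exp(−0.00031 × 1000) = 0.73345
Parallel (agent cylinder valve, smoke detector, and releasing panel): 1 − (1 − 0.97629)(1 − 0.95313)(1 − 0.93426) = 0.99993
Series (pressure switch and [0.99993]): 0.91119 × 0.99993 = 0.91113
Series (abort switch and discharge nozzle): 0.76338 × 0.73345 = 0.55990
Parallel ([0.91113] and [0.55990]): 1 − (1 − 0.91113)(1 − 0.55990) = 0.961

0.961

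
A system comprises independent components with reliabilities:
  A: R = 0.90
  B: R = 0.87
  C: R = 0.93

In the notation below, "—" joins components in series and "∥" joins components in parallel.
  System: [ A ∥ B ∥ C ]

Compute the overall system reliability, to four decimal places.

0.9991

Parallel (A, B, and C): 1 − (1 − 0.900000)(1 − 0.870000)(1 − 0.930000) = 0.9991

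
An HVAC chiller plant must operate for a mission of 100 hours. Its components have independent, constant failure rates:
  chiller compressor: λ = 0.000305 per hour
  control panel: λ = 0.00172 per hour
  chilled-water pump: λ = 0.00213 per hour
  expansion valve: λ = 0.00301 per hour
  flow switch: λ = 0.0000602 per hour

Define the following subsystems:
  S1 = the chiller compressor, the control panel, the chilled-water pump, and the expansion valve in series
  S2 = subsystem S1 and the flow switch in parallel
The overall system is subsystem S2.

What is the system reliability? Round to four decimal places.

0.9969

R(chiller compressor) = exp(−0.000305 × 100) = 0.969960
R(control panel) = exp(−0.00172 × 100) = 0.841979
R(chilled-water pump) = exp(−0.00213 × 100) = 0.808156
R(expansion valve) = exp(−0.00301 × 100) = 0.740078
R(flow switch) = exp(−0.0000602 × 100) = 0.993998
Series (chiller compressor, control panel, chilled-water pump, and expansion valve): 0.969960 × 0.841979 × 0.808156 × 0.740078 = 0.488459
Parallel ([0.488459] and flow switch): 1 − (1 − 0.488459)(1 − 0.993998) = 0.9969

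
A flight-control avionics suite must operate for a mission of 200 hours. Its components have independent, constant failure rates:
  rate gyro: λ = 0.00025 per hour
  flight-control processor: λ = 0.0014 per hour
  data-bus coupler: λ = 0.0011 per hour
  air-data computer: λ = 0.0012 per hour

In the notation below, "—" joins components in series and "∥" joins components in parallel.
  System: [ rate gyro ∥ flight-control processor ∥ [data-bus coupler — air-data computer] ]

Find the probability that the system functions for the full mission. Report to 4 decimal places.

0.9956

R(rate gyro) = exp(−0.00025 × 200) = 0.951229
R(flight-control processor) = exp(−0.0014 × 200) = 0.755784
R(data-bus coupler) = exp(−0.0011 × 200) = 0.802519
R(air-data computer) = exp(−0.0012 × 200) = 0.786628
Series (data-bus coupler and air-data computer): 0.802519 × 0.786628 = 0.631284
Parallel (rate gyro, flight-control processor, and [0.631284]): 1 − (1 − 0.951229)(1 − 0.755784)(1 − 0.631284) = 0.9956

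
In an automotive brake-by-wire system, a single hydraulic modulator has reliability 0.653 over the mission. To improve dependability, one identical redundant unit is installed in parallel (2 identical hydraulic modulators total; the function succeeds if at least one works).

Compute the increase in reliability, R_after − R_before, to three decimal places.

0.227

R_before = 0.653
R_after = 1 − (1 − 0.653)^2 = 0.880
ΔR = 0.880 − 0.653 = 0.227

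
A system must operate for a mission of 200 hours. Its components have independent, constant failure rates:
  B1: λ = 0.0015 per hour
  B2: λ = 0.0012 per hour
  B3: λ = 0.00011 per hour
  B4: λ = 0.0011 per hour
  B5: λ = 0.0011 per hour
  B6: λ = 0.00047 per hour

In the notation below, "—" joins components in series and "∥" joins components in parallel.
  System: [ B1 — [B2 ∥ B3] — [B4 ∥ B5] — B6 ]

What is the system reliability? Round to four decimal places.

0.6450

R(B1) = exp(−0.0015 × 200) = 0.740818
R(B2) = exp(−0.0012 × 200) = 0.786628
R(B3) = exp(−0.00011 × 200) = 0.978240
R(B4) = exp(−0.0011 × 200) = 0.802519
R(B5) = exp(−0.0011 × 200) = 0.802519
R(B6) = exp(−0.00047 × 200) = 0.910283
Parallel (B2 and B3): 1 − (1 − 0.786628)(1 − 0.978240) = 0.995357
Parallel (B4 and B5): 1 − (1 − 0.802519)(1 − 0.802519) = 0.961001
Series (B1, [0.995357], [0.961001], and B6): 0.740818 × 0.995357 × 0.961001 × 0.910283 = 0.6450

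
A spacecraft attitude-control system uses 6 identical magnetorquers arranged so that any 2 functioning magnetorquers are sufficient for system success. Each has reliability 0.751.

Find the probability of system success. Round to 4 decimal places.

R = Σ_{i=2}^{6} C(6,i) p^i (1−p)^{6−i} with p = 0.751
C(6,2)·0.751^2·0.249^4 = 0.032521
C(6,3)·0.751^3·0.249^3 = 0.130782
C(6,4)·0.751^4·0.249^2 = 0.295835
C(6,5)·0.751^5·0.249^1 = 0.356903
C(6,6)·0.751^6·0.249^0 = 0.179407
Sum = 0.9954

0.9954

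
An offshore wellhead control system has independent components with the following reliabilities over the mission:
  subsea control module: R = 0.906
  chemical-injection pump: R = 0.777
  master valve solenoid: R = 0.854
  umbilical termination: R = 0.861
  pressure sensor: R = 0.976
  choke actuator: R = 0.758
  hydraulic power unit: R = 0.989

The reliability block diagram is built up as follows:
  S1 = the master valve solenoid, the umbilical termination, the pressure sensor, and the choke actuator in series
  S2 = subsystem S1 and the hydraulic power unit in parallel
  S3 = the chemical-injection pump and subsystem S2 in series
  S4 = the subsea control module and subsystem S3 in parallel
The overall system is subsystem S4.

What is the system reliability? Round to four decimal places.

Series (master valve solenoid, umbilical termination, pressure sensor, and choke actuator): 0.854000 × 0.861000 × 0.976000 × 0.758000 = 0.543976
Parallel ([0.543976] and hydraulic power unit): 1 − (1 − 0.543976)(1 − 0.989000) = 0.994984
Series (chemical-injection pump and [0.994984]): 0.777000 × 0.994984 = 0.773103
Parallel (subsea control module and [0.773103]): 1 − (1 − 0.906000)(1 − 0.773103) = 0.9787

0.9787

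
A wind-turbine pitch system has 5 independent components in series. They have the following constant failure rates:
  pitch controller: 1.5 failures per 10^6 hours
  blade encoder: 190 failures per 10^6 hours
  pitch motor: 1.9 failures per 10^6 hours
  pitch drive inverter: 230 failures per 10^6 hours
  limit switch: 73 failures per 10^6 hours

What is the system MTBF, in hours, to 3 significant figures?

Series of exponential components: λ_sys = Σ λ_i
λ_sys = 0.0000015 + 0.00019 + 0.0000019 + 0.00023 + 0.000073 = 4.9640e-04 /h
MTBF = 1 / λ_sys = 2010 h

2010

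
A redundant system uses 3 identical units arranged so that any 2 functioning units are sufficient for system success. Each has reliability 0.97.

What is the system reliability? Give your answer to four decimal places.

R = Σ_{i=2}^{3} C(3,i) p^i (1−p)^{3−i} with p = 0.97
C(3,2)·0.97^2·0.03^1 = 0.084681
C(3,3)·0.97^3·0.03^0 = 0.912673
Sum = 0.9974

0.9974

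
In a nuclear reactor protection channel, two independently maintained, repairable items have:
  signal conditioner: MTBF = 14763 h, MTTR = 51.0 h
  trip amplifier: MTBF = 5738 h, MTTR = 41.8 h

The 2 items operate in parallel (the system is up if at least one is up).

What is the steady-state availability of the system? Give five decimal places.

0.99998

A(signal conditioner) = MTBF/(MTBF+MTTR) = 14763/(14763+51.0) = 0.996557
A(trip amplifier) = MTBF/(MTBF+MTTR) = 5738/(5738+41.8) = 0.992768
Parallel availability: 1 − (1 − 0.996557)(1 − 0.992768) = 0.99998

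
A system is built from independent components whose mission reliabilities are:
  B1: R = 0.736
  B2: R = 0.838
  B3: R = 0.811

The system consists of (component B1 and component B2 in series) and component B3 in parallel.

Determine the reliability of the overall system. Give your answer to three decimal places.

0.928

Series (B1 and B2): 0.73600 × 0.83800 = 0.61677
Parallel ([0.61677] and B3): 1 − (1 − 0.61677)(1 − 0.81100) = 0.928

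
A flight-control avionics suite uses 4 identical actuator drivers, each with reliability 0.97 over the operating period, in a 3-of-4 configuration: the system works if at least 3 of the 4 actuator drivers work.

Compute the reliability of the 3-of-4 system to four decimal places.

0.9948

R = Σ_{i=3}^{4} C(4,i) p^i (1−p)^{4−i} with p = 0.97
C(4,3)·0.97^3·0.03^1 = 0.109521
C(4,4)·0.97^4·0.03^0 = 0.885293
Sum = 0.9948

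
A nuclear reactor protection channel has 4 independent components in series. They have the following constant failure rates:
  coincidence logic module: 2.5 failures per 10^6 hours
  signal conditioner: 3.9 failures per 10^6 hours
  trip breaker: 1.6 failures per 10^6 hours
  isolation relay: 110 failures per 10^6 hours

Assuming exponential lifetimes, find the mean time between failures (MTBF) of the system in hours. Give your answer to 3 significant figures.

Series of exponential components: λ_sys = Σ λ_i
λ_sys = 0.0000025 + 0.0000039 + 0.0000016 + 0.00011 = 1.1800e-04 /h
MTBF = 1 / λ_sys = 8470 h

8470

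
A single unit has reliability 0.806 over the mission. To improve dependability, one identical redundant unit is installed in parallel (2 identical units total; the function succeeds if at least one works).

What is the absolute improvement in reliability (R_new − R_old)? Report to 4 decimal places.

0.1564

R_before = 0.806
R_after = 1 − (1 − 0.806)^2 = 0.9624
ΔR = 0.9624 − 0.806 = 0.1564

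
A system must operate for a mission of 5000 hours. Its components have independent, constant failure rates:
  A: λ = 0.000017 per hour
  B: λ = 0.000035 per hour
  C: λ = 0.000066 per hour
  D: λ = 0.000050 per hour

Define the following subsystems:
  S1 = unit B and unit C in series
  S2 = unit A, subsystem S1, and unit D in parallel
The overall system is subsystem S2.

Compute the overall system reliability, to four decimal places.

0.9929

R(A) = exp(−0.000017 × 5000) = 0.918512
R(B) = exp(−0.000035 × 5000) = 0.839457
R(C) = exp(−0.000066 × 5000) = 0.718924
R(D) = exp(−0.000050 × 5000) = 0.778801
Series (B and C): 0.839457 × 0.718924 = 0.603506
Parallel (A, [0.603506], and D): 1 − (1 − 0.918512)(1 − 0.603506)(1 − 0.778801) = 0.9929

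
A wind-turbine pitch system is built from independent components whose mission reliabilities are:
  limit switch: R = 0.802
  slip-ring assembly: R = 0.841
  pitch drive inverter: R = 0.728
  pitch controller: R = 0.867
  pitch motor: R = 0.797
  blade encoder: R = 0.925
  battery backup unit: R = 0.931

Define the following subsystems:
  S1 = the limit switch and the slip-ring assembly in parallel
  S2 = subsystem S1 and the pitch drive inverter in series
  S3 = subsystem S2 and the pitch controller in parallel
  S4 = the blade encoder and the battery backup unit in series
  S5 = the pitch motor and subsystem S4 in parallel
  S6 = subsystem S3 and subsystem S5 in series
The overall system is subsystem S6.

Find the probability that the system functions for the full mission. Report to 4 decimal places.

0.9337

Parallel (limit switch and slip-ring assembly): 1 − (1 − 0.802000)(1 − 0.841000) = 0.968518
Series ([0.968518] and pitch drive inverter): 0.968518 × 0.728000 = 0.705081
Parallel ([0.705081] and pitch controller): 1 − (1 − 0.705081)(1 − 0.867000) = 0.960776
Series (blade encoder and battery backup unit): 0.925000 × 0.931000 = 0.861175
Parallel (pitch motor and [0.861175]): 1 − (1 − 0.797000)(1 − 0.861175) = 0.971819
Series ([0.960776] and [0.971819]): 0.960776 × 0.971819 = 0.9337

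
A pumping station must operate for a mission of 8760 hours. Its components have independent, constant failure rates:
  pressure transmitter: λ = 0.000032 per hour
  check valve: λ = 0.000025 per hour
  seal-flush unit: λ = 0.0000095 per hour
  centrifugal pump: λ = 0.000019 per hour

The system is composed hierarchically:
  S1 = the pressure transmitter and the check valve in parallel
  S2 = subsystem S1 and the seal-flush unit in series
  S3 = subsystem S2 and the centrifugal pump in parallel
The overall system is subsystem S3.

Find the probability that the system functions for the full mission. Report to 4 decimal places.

0.9810

R(pressure transmitter) = exp(−0.000032 × 8760) = 0.755542
R(check valve) = exp(−0.000025 × 8760) = 0.803322
R(seal-flush unit) = exp(−0.0000095 × 8760) = 0.920149
R(centrifugal pump) = exp(−0.000019 × 8760) = 0.846674
Parallel (pressure transmitter and check valve): 1 − (1 − 0.755542)(1 − 0.803322) = 0.951920
Series ([0.951920] and seal-flush unit): 0.951920 × 0.920149 = 0.875908
Parallel ([0.875908] and centrifugal pump): 1 − (1 − 0.875908)(1 − 0.846674) = 0.9810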